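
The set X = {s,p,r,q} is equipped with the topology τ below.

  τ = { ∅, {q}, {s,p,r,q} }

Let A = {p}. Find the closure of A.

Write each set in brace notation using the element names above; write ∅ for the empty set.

{s,p,r}

cl via duality: int({s,r,q}) = {q}, so X∖{q} = {s,p,r}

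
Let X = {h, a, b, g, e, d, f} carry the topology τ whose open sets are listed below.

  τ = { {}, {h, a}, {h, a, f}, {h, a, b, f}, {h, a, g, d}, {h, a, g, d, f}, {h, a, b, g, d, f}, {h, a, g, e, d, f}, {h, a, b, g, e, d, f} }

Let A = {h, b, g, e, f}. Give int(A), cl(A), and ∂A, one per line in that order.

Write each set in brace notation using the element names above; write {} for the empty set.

int(A) = {}
cl(A)  = {h, a, b, g, e, d, f}
∂A     = {h, a, b, g, e, d, f}

opens ⊆ A: {}; union → int = {}
complement {a, d}; its interior {}; cl(A) = X∖{} = {h, a, b, g, e, d, f}
boundary = {h, a, b, g, e, d, f} ∖ {} = {h, a, b, g, e, d, f}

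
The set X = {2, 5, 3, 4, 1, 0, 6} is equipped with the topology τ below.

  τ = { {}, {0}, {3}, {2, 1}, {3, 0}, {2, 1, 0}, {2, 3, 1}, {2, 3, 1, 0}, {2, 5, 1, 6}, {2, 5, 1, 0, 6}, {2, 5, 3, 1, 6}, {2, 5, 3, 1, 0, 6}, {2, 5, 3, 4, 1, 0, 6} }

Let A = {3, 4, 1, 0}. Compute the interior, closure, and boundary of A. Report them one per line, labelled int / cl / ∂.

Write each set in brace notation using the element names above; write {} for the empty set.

int(A) = {3, 0}
cl(A)  = {2, 5, 3, 4, 1, 0, 6}
∂A     = {2, 5, 4, 1, 6}

interior: largest open inside A is {3, 0} (from {}, {0}, {3}, {3, 0})
cl via duality: int({2, 5, 6}) = {}, so X∖{} = {2, 5, 3, 4, 1, 0, 6}
cl∖int = {2, 5, 4, 1, 6}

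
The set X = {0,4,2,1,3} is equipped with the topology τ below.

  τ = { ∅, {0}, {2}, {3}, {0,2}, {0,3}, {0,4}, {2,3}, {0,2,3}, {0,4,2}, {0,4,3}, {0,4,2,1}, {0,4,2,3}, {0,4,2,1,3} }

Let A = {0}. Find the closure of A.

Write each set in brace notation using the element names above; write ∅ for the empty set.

{0,4,1}

X∖A={4,2,1,3}, int(X∖A)={2,3}, hence cl(A)={0,4,1}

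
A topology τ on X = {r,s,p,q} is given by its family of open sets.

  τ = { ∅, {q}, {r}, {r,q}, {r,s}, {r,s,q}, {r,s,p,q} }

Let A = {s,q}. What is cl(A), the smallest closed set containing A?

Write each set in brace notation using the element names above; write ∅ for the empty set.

{s,p,q}

complement {r,p}; its interior {r}; cl(A) = X∖{r} = {s,p,q}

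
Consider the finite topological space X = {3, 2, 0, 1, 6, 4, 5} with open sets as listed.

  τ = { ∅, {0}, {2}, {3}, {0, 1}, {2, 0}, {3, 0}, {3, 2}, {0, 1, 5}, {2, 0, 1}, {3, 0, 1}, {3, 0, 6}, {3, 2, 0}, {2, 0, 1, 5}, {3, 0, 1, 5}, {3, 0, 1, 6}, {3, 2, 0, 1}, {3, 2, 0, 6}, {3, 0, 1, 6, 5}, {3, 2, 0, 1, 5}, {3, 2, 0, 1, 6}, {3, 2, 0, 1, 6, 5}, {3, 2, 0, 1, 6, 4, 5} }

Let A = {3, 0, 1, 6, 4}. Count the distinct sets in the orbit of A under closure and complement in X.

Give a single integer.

8

cl via duality: int({2, 5}) = {2}, so X∖{2} = {3, 0, 1, 6, 4, 5}
Write k for closure, c for complement:
  1. A     = {3, 0, 1, 6, 4}
  2. kA    = {3, 0, 1, 6, 4, 5}
  3. cA    = {2, 5}
  4. ckA   = {2}
  5. kcA   = {2, 4, 5}
  6. kckA  = {2, 4}
  7. ckcA  = {3, 0, 1, 6}
  8. ckckA = {3, 0, 1, 6, 5}
applying k or c yields no new set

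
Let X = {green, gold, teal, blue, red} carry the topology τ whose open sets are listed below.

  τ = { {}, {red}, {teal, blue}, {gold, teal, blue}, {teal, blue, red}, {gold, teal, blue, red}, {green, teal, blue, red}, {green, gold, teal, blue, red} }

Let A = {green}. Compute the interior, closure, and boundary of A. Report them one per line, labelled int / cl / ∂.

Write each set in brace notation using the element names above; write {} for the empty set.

int(A) = {}
cl(A)  = {green}
∂A     = {green}

interior: largest open inside A is {} (from {})
cl via duality: int({gold, teal, blue, red}) = {gold, teal, blue, red}, so X∖{gold, teal, blue, red} = {green}
cl∖int = {green}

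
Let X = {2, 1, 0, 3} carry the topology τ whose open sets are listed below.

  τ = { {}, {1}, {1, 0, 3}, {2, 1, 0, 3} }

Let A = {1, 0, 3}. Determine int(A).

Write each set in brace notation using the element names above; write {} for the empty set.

{1, 0, 3}

interior: largest open inside A is {1, 0, 3} (from {}, {1}, {1, 0, 3})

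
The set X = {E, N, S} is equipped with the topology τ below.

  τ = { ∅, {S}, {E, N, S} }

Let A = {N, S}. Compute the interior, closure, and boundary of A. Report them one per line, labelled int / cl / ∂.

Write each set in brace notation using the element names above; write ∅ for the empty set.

int(A) = {S}
cl(A)  = {E, N, S}
∂A     = {E, N}

interior: largest open inside A is {S} (from ∅, {S})
cl via duality: int({E}) = ∅, so X∖∅ = {E, N, S}
cl∖int = {E, N}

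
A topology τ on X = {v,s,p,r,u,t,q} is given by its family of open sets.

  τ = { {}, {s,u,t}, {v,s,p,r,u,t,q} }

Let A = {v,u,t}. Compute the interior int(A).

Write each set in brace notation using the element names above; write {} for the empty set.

{}

open subsets of A: {}; so int(A) = {}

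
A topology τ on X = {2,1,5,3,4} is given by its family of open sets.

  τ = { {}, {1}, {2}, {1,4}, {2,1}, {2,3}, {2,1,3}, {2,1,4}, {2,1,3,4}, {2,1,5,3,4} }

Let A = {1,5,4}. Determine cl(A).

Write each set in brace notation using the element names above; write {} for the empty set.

cl via duality: int({2,3}) = {2,3}, so X∖{2,3} = {1,5,4}

{1,5,4}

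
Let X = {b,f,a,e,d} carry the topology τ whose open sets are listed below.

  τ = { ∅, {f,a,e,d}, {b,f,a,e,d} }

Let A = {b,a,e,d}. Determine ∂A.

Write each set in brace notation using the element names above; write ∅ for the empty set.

{b,f,a,e,d}

U open, U⊆A: ∅. int(A) = ⋃ = ∅
X∖A={f}, int(X∖A)=∅, hence cl(A)={b,f,a,e,d}
∂A: remove int from cl → {b,f,a,e,d}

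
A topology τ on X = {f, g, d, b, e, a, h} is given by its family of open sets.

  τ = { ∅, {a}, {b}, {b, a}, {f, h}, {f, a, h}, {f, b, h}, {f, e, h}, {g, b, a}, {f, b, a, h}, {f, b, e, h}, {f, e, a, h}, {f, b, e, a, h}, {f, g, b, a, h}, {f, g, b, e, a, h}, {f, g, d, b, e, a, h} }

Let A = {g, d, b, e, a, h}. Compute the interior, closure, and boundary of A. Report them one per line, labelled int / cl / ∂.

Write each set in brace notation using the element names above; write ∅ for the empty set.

int(A) = {g, b, a}
cl(A)  = {f, g, d, b, e, a, h}
∂A     = {f, d, e, h}

interior: largest open inside A is {g, b, a} (from ∅, {b}, {a}, {b, a}, {g, b, a})
cl via duality: int({f}) = ∅, so X∖∅ = {f, g, d, b, e, a, h}
cl∖int = {f, d, e, h}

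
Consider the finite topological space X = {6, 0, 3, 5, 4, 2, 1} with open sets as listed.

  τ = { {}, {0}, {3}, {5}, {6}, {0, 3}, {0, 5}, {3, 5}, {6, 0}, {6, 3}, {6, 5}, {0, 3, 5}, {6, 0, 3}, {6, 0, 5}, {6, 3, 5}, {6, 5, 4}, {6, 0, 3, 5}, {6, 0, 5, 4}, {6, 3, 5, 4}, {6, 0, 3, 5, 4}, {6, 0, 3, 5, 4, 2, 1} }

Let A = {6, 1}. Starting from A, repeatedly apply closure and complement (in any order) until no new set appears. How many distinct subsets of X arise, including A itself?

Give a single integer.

6

complement {0, 3, 5, 4, 2}; its interior {0, 3, 5}; cl(A) = X∖{0, 3, 5} = {6, 4, 2, 1}
With k = closure, c = complement:
  1. A     = {6, 1}
  2. kA    = {6, 4, 2, 1}
  3. cA    = {0, 3, 5, 4, 2}
  4. ckA   = {0, 3, 5}
  5. kcA   = {0, 3, 5, 4, 2, 1}
  6. ckcA  = {6}
k, c of each give nothing new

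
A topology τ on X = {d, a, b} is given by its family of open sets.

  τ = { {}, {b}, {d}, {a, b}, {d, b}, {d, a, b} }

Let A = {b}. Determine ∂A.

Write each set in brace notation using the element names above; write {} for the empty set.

interior: largest open inside A is {b} (from {}, {b})
cl via duality: int({d, a}) = {d}, so X∖{d} = {a, b}
cl∖int = {a}

{a}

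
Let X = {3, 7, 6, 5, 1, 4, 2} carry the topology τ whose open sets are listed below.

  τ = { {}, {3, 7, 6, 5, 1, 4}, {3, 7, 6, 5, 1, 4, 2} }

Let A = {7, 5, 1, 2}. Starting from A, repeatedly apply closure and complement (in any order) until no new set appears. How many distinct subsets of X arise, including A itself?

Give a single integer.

4

X∖A={3, 6, 4}, int(X∖A)={}, hence cl(A)={3, 7, 6, 5, 1, 4, 2}
Orbit (k=closure, c=complement):
  1. A     = {7, 5, 1, 2}
  2. kA    = {3, 7, 6, 5, 1, 4, 2}
  3. cA    = {3, 6, 4}
  4. ckA   = {}
(closed under both — stop)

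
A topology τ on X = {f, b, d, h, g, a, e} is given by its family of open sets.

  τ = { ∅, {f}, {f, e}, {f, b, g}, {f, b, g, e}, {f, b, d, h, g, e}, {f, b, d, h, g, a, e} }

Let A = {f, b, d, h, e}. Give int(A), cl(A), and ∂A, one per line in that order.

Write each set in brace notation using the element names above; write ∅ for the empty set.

int(A) = {f, e}
cl(A)  = {f, b, d, h, g, a, e}
∂A     = {b, d, h, g, a}

U open, U⊆A: ∅, {f}, {f, e}. int(A) = ⋃ = {f, e}
X∖A={g, a}, int(X∖A)=∅, hence cl(A)={f, b, d, h, g, a, e}
∂A: remove int from cl → {b, d, h, g, a}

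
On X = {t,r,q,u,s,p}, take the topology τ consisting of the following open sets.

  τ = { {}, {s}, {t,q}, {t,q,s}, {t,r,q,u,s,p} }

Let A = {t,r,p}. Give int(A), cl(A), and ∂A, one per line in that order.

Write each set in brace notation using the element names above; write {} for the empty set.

open subsets of A: {}; so int(A) = {}
closure: X∖int(X∖A) = X∖{s} = {t,r,q,u,p}
∂A = {t,r,q,u,p} minus {} = {t,r,q,u,p}

int(A) = {}
cl(A)  = {t,r,q,u,p}
∂A     = {t,r,q,u,p}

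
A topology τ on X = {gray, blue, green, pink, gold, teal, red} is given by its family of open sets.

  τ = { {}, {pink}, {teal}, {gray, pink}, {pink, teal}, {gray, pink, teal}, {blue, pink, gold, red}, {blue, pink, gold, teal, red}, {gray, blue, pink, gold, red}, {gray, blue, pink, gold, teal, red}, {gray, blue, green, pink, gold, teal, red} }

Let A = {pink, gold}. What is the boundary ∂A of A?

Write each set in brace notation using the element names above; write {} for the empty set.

interior: largest open inside A is {pink} (from {}, {pink})
cl via duality: int({gray, blue, green, teal, red}) = {teal}, so X∖{teal} = {gray, blue, green, pink, gold, red}
cl∖int = {gray, blue, green, gold, red}

{gray, blue, green, gold, red}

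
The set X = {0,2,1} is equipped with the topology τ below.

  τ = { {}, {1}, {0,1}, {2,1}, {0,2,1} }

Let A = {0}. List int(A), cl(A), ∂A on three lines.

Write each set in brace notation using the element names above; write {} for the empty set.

int(A) = {}
cl(A)  = {0}
∂A     = {0}

open subsets of A: {}; so int(A) = {}
closure: X∖int(X∖A) = X∖{2,1} = {0}
∂A = {0} minus {} = {0}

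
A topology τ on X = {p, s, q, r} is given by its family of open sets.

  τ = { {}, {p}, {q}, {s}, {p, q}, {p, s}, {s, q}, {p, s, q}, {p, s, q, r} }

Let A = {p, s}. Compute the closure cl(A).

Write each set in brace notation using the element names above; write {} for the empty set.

{p, s, r}

closure: X∖int(X∖A) = X∖{q} = {p, s, r}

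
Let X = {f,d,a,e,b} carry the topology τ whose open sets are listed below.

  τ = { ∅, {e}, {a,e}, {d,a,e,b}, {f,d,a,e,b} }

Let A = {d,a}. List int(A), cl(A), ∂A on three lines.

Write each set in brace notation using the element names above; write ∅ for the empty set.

open subsets of A: ∅; so int(A) = ∅
closure: X∖int(X∖A) = X∖{e} = {f,d,a,b}
∂A = {f,d,a,b} minus ∅ = {f,d,a,b}

int(A) = ∅
cl(A)  = {f,d,a,b}
∂A     = {f,d,a,b}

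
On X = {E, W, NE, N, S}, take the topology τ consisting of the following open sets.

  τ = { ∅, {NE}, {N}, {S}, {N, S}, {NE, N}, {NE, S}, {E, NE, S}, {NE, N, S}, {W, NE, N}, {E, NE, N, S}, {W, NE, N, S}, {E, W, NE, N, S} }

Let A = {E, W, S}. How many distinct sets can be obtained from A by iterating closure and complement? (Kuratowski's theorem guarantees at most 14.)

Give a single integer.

X∖A={NE, N}, int(X∖A)={NE, N}, hence cl(A)={E, W, S}
Orbit (k=closure, c=complement):
  1. A     = {E, W, S}
  2. cA    = {NE, N}
  3. kcA   = {E, W, NE, N}
  4. ckcA  = {S}
  5. kckcA = {E, S}
  6. ckckcA = {W, NE, N}
(closed under both — stop)

6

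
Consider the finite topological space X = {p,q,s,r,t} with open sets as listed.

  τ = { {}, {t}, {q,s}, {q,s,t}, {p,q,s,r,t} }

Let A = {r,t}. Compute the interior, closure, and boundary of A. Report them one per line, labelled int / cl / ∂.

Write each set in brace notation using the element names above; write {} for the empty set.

opens ⊆ A: {}, {t}; union → int = {t}
complement {p,q,s}; its interior {q,s}; cl(A) = X∖{q,s} = {p,r,t}
boundary = {p,r,t} ∖ {t} = {p,r}

int(A) = {t}
cl(A)  = {p,r,t}
∂A     = {p,r}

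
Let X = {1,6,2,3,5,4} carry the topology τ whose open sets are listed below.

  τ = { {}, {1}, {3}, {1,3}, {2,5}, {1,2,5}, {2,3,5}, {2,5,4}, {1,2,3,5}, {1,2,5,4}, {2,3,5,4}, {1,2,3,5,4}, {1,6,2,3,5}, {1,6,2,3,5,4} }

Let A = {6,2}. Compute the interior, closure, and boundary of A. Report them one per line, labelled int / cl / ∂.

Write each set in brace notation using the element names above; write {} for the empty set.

int(A) = {}
cl(A)  = {6,2,5,4}
∂A     = {6,2,5,4}

interior: largest open inside A is {} (from {})
cl via duality: int({1,3,5,4}) = {1,3}, so X∖{1,3} = {6,2,5,4}
cl∖int = {6,2,5,4}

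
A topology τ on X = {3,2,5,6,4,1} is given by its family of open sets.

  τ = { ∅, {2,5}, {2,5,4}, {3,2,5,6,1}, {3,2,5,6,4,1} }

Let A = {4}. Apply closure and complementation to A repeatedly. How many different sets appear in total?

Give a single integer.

4

closure: X∖int(X∖A) = X∖{3,2,5,6,1} = {4}
Let k=closure and c=complement:
  1. A     = {4}
  2. cA    = {3,2,5,6,1}
  3. kcA   = {3,2,5,6,4,1}
  4. ckcA  = ∅
— saturated at 4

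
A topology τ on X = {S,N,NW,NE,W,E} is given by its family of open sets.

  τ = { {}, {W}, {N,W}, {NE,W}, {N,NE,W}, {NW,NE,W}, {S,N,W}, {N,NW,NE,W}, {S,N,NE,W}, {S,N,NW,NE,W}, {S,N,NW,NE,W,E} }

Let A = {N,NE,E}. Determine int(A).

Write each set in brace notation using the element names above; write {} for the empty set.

{}

opens ⊆ A: {}; union → int = {}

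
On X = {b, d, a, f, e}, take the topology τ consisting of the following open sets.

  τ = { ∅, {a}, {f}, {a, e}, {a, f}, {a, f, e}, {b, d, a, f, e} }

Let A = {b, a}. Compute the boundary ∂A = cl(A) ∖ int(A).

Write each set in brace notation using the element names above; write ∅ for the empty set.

opens ⊆ A: ∅, {a}; union → int = {a}
complement {d, f, e}; its interior {f}; cl(A) = X∖{f} = {b, d, a, e}
boundary = {b, d, a, e} ∖ {a} = {b, d, e}

{b, d, e}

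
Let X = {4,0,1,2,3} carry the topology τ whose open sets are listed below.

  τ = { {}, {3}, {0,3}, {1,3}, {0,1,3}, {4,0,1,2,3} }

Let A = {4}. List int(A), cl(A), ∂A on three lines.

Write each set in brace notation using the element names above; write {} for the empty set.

U open, U⊆A: {}. int(A) = ⋃ = {}
X∖A={0,1,2,3}, int(X∖A)={0,1,3}, hence cl(A)={4,2}
∂A: remove int from cl → {4,2}

int(A) = {}
cl(A)  = {4,2}
∂A     = {4,2}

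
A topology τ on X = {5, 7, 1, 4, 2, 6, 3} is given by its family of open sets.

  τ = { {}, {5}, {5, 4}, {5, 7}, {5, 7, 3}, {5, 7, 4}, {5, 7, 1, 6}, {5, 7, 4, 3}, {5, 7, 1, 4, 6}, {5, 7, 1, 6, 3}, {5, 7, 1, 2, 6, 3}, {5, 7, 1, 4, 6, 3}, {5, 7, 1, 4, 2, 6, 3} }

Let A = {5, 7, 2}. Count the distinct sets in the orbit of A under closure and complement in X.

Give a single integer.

6

closure: X∖int(X∖A) = X∖{} = {5, 7, 1, 4, 2, 6, 3}
Let k=closure and c=complement:
  1. A     = {5, 7, 2}
  2. kA    = {5, 7, 1, 4, 2, 6, 3}
  3. cA    = {1, 4, 6, 3}
  4. ckA   = {}
  5. kcA   = {1, 4, 2, 6, 3}
  6. ckcA  = {5, 7}
— saturated at 6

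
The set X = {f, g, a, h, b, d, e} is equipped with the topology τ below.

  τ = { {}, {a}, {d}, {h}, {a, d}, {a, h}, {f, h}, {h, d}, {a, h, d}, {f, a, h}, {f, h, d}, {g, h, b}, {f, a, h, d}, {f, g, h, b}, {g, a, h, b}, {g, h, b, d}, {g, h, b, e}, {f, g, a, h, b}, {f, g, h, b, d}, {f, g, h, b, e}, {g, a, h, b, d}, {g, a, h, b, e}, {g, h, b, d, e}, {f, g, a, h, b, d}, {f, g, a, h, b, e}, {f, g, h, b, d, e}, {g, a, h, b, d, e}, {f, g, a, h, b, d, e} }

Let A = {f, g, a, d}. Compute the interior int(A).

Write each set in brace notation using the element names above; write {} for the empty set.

opens ⊆ A: {}, {a}, {d}, {a, d}; union → int = {a, d}

{a, d}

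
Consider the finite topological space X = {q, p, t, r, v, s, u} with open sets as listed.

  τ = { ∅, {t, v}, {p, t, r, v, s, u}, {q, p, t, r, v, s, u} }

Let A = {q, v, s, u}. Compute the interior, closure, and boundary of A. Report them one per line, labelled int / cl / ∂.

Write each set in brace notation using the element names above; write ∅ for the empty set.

open subsets of A: ∅; so int(A) = ∅
closure: X∖int(X∖A) = X∖∅ = {q, p, t, r, v, s, u}
∂A = {q, p, t, r, v, s, u} minus ∅ = {q, p, t, r, v, s, u}

int(A) = ∅
cl(A)  = {q, p, t, r, v, s, u}
∂A     = {q, p, t, r, v, s, u}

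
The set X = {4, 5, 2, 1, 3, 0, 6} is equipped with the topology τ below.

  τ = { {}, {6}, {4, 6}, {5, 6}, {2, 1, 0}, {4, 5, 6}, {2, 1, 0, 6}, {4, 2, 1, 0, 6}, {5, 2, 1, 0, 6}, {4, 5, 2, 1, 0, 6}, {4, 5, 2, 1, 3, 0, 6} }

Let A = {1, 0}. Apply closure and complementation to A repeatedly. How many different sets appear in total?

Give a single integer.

8

X∖A={4, 5, 2, 3, 6}, int(X∖A)={4, 5, 6}, hence cl(A)={2, 1, 3, 0}
Orbit (k=closure, c=complement):
  1. A     = {1, 0}
  2. kA    = {2, 1, 3, 0}
  3. cA    = {4, 5, 2, 3, 6}
  4. ckA   = {4, 5, 6}
  5. kcA   = {4, 5, 2, 1, 3, 0, 6}
  6. kckA  = {4, 5, 3, 6}
  7. ckcA  = {}
  8. ckckA = {2, 1, 0}
(closed under both — stop)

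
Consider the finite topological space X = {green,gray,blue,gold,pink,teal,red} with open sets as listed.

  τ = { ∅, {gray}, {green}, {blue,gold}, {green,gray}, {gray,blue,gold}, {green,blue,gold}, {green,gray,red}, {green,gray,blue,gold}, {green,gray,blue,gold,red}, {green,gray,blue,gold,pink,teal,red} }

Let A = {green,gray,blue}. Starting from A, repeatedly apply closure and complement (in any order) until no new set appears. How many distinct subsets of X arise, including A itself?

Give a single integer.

closure: X∖int(X∖A) = X∖∅ = {green,gray,blue,gold,pink,teal,red}
Let k=closure and c=complement:
  1. A     = {green,gray,blue}
  2. kA    = {green,gray,blue,gold,pink,teal,red}
  3. cA    = {gold,pink,teal,red}
  4. ckA   = ∅
  5. kcA   = {blue,gold,pink,teal,red}
  6. ckcA  = {green,gray}
  7. kckcA = {green,gray,pink,teal,red}
  8. ckckcA = {blue,gold}
  9. kckckcA = {blue,gold,pink,teal}
  10. ckckckcA = {green,gray,red}
— saturated at 10

10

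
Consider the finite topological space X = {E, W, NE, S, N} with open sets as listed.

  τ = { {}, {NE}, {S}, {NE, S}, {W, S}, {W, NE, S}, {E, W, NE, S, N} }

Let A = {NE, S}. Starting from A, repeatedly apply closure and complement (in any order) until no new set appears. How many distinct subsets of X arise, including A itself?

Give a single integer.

cl via duality: int({E, W, N}) = {}, so X∖{} = {E, W, NE, S, N}
Write k for closure, c for complement:
  1. A     = {NE, S}
  2. kA    = {E, W, NE, S, N}
  3. cA    = {E, W, N}
  4. ckA   = {}
applying k or c yields no new set

4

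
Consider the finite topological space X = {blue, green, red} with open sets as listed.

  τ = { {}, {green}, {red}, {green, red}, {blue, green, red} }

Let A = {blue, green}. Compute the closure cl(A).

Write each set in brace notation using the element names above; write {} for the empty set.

cl via duality: int({red}) = {red}, so X∖{red} = {blue, green}

{blue, green}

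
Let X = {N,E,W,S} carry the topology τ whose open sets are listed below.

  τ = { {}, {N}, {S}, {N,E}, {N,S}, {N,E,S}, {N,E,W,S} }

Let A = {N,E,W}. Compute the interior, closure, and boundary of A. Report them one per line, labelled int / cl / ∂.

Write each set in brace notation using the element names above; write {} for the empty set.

int(A) = {N,E}
cl(A)  = {N,E,W}
∂A     = {W}

open subsets of A: {}, {N}, {N,E}; so int(A) = {N,E}
closure: X∖int(X∖A) = X∖{S} = {N,E,W}
∂A = {N,E,W} minus {N,E} = {W}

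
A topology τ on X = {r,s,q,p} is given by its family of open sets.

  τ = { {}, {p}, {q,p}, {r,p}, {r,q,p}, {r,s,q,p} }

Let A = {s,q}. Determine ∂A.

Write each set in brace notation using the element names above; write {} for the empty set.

{s,q}

U open, U⊆A: {}. int(A) = ⋃ = {}
X∖A={r,p}, int(X∖A)={r,p}, hence cl(A)={s,q}
∂A: remove int from cl → {s,q}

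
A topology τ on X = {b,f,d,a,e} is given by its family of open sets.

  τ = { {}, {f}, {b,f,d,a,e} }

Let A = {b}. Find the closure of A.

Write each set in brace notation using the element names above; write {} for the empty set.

X∖A={f,d,a,e}, int(X∖A)={f}, hence cl(A)={b,d,a,e}

{b,d,a,e}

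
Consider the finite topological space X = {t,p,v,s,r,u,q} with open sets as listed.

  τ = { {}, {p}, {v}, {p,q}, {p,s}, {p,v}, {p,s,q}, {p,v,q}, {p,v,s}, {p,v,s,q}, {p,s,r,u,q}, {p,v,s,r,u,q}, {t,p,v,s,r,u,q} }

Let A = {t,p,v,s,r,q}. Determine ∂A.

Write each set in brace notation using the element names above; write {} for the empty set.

interior: largest open inside A is {p,v,s,q} (from {}, {p}, {v}, {p,s}, {p,q}, {p,v}, {p,v,s}, {p,s,q}, {p,v,q}, {p,v,s,q})
cl via duality: int({u}) = {}, so X∖{} = {t,p,v,s,r,u,q}
cl∖int = {t,r,u}

{t,r,u}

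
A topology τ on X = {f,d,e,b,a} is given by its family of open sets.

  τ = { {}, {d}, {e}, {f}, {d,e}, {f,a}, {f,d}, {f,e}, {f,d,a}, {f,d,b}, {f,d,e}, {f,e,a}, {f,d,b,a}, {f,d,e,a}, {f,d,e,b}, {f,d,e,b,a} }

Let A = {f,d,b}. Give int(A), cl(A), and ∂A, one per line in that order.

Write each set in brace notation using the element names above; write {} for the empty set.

opens ⊆ A: {}, {f}, {d}, {f,d}, {f,d,b}; union → int = {f,d,b}
complement {e,a}; its interior {e}; cl(A) = X∖{e} = {f,d,b,a}
boundary = {f,d,b,a} ∖ {f,d,b} = {a}

int(A) = {f,d,b}
cl(A)  = {f,d,b,a}
∂A     = {a}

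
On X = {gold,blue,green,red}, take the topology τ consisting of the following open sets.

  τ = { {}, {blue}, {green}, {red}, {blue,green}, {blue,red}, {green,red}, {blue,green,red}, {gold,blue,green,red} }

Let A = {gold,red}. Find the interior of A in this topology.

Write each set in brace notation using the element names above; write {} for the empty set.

U open, U⊆A: {}, {red}. int(A) = ⋃ = {red}

{red}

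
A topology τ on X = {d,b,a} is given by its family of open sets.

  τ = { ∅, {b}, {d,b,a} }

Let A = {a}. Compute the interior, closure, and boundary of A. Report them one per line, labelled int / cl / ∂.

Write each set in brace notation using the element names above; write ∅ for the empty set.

int(A) = ∅
cl(A)  = {d,a}
∂A     = {d,a}

U open, U⊆A: ∅. int(A) = ⋃ = ∅
X∖A={d,b}, int(X∖A)={b}, hence cl(A)={d,a}
∂A: remove int from cl → {d,a}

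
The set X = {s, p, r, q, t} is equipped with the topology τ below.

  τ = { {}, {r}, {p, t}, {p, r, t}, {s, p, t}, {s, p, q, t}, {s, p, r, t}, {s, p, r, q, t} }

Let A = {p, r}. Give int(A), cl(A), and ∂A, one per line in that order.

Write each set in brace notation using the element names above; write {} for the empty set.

interior: largest open inside A is {r} (from {}, {r})
cl via duality: int({s, q, t}) = {}, so X∖{} = {s, p, r, q, t}
cl∖int = {s, p, q, t}

int(A) = {r}
cl(A)  = {s, p, r, q, t}
∂A     = {s, p, q, t}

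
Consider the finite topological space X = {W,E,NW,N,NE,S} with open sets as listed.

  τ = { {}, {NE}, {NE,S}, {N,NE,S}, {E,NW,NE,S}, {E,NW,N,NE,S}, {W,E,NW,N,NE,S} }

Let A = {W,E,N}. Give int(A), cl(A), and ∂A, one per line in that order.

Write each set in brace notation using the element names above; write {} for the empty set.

int(A) = {}
cl(A)  = {W,E,NW,N}
∂A     = {W,E,NW,N}

open subsets of A: {}; so int(A) = {}
closure: X∖int(X∖A) = X∖{NE,S} = {W,E,NW,N}
∂A = {W,E,NW,N} minus {} = {W,E,NW,N}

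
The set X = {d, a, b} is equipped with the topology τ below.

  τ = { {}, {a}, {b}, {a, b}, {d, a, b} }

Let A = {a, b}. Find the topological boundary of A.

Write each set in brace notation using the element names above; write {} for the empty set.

{d}

U open, U⊆A: {}, {b}, {a}, {a, b}. int(A) = ⋃ = {a, b}
X∖A={d}, int(X∖A)={}, hence cl(A)={d, a, b}
∂A: remove int from cl → {d}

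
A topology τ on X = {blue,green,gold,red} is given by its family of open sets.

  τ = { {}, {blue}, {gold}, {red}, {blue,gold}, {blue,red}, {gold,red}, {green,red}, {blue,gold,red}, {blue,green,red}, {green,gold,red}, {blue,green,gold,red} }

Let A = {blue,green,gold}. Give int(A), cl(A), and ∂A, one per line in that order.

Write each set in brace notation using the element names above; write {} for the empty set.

int(A) = {blue,gold}
cl(A)  = {blue,green,gold}
∂A     = {green}

interior: largest open inside A is {blue,gold} (from {}, {gold}, {blue}, {blue,gold})
cl via duality: int({red}) = {red}, so X∖{red} = {blue,green,gold}
cl∖int = {green}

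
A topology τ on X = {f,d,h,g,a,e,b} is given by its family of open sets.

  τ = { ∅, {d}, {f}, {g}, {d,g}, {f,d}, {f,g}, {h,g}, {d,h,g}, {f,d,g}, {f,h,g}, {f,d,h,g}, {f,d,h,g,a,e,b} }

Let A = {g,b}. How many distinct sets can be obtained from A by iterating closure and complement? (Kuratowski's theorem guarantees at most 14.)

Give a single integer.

8

X∖A={f,d,h,a,e}, int(X∖A)={f,d}, hence cl(A)={h,g,a,e,b}
Orbit (k=closure, c=complement):
  1. A     = {g,b}
  2. kA    = {h,g,a,e,b}
  3. cA    = {f,d,h,a,e}
  4. ckA   = {f,d}
  5. kcA   = {f,d,h,a,e,b}
  6. kckA  = {f,d,a,e,b}
  7. ckcA  = {g}
  8. ckckA = {h,g}
(closed under both — stop)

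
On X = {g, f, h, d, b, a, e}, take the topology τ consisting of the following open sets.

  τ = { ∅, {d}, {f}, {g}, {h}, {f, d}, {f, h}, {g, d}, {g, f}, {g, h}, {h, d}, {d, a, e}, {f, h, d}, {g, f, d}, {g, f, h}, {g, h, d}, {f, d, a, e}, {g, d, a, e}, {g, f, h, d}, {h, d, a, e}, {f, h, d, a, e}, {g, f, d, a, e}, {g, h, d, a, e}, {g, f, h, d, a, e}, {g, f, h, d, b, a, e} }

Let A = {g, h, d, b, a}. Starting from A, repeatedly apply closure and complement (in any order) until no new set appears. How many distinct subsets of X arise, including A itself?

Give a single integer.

closure: X∖int(X∖A) = X∖{f} = {g, h, d, b, a, e}
Let k=closure and c=complement:
  1. A     = {g, h, d, b, a}
  2. kA    = {g, h, d, b, a, e}
  3. cA    = {f, e}
  4. ckA   = {f}
  5. kcA   = {f, b, a, e}
  6. kckA  = {f, b}
  7. ckcA  = {g, h, d}
  8. ckckA = {g, h, d, a, e}
— saturated at 8

8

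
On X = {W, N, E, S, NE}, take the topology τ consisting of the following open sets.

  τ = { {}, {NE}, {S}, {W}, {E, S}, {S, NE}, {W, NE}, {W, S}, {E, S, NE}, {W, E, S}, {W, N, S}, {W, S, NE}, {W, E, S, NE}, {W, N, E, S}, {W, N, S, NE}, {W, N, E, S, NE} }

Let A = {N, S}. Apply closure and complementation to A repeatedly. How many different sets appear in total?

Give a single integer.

cl via duality: int({W, E, NE}) = {W, NE}, so X∖{W, NE} = {N, E, S}
Write k for closure, c for complement:
  1. A     = {N, S}
  2. kA    = {N, E, S}
  3. cA    = {W, E, NE}
  4. ckA   = {W, NE}
  5. kcA   = {W, N, E, NE}
  6. kckA  = {W, N, NE}
  7. ckcA  = {S}
  8. ckckA = {E, S}
applying k or c yields no new set

8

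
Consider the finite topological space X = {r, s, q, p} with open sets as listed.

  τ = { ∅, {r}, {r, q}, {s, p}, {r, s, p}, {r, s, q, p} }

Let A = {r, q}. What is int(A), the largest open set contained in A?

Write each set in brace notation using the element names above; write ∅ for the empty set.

{r, q}

U open, U⊆A: ∅, {r}, {r, q}. int(A) = ⋃ = {r, q}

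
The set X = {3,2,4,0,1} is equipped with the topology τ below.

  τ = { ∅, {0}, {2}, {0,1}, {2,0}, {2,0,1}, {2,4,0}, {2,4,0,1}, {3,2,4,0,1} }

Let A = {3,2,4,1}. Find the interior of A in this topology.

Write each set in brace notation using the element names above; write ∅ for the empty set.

interior: largest open inside A is {2} (from ∅, {2})

{2}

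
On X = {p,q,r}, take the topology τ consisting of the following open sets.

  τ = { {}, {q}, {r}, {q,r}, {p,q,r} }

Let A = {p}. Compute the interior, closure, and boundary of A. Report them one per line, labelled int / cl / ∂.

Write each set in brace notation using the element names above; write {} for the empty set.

interior: largest open inside A is {} (from {})
cl via duality: int({q,r}) = {q,r}, so X∖{q,r} = {p}
cl∖int = {p}

int(A) = {}
cl(A)  = {p}
∂A     = {p}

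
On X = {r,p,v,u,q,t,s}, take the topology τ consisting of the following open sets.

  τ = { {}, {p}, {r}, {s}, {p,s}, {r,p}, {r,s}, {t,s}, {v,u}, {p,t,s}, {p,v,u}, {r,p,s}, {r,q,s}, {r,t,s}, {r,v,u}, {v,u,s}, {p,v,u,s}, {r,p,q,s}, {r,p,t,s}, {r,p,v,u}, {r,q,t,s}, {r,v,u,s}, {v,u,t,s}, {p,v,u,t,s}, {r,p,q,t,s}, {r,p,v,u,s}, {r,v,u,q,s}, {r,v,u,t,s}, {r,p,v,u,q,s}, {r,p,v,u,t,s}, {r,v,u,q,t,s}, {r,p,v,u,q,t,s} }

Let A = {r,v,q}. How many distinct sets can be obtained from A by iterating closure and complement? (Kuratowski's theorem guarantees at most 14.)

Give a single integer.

closure: X∖int(X∖A) = X∖{p,t,s} = {r,v,u,q}
Let k=closure and c=complement:
  1. A     = {r,v,q}
  2. kA    = {r,v,u,q}
  3. cA    = {p,u,t,s}
  4. ckA   = {p,t,s}
  5. kcA   = {p,v,u,q,t,s}
  6. kckA  = {p,q,t,s}
  7. ckcA  = {r}
  8. ckckA = {r,v,u}
  9. kckcA = {r,q}
  10. ckckcA = {p,v,u,t,s}
— saturated at 10

10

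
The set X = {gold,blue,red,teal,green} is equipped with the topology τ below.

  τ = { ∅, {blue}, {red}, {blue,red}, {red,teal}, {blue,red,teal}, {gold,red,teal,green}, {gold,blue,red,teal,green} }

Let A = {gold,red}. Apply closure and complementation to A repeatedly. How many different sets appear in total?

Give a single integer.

cl via duality: int({blue,teal,green}) = {blue}, so X∖{blue} = {gold,red,teal,green}
Write k for closure, c for complement:
  1. A     = {gold,red}
  2. kA    = {gold,red,teal,green}
  3. cA    = {blue,teal,green}
  4. ckA   = {blue}
  5. kcA   = {gold,blue,teal,green}
  6. ckcA  = {red}
applying k or c yields no new set

6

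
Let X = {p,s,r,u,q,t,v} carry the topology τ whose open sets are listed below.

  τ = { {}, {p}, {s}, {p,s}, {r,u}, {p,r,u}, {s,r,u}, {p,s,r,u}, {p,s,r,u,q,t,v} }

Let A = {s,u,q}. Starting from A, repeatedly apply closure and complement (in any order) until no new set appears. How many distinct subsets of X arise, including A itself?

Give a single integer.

cl via duality: int({p,r,t,v}) = {p}, so X∖{p} = {s,r,u,q,t,v}
Write k for closure, c for complement:
  1. A     = {s,u,q}
  2. kA    = {s,r,u,q,t,v}
  3. cA    = {p,r,t,v}
  4. ckA   = {p}
  5. kcA   = {p,r,u,q,t,v}
  6. kckA  = {p,q,t,v}
  7. ckcA  = {s}
  8. ckckA = {s,r,u}
  9. kckcA = {s,q,t,v}
  10. ckckcA = {p,r,u}
applying k or c yields no new set

10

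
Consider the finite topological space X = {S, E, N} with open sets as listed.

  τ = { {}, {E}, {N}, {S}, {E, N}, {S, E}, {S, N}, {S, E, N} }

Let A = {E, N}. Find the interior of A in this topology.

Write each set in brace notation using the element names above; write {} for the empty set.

opens ⊆ A: {}, {N}, {E}, {E, N}; union → int = {E, N}

{E, N}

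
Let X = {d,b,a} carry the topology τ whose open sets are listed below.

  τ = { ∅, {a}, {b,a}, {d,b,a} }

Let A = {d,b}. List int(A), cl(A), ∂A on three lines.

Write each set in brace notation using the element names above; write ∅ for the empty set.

opens ⊆ A: ∅; union → int = ∅
complement {a}; its interior {a}; cl(A) = X∖{a} = {d,b}
boundary = {d,b} ∖ ∅ = {d,b}

int(A) = ∅
cl(A)  = {d,b}
∂A     = {d,b}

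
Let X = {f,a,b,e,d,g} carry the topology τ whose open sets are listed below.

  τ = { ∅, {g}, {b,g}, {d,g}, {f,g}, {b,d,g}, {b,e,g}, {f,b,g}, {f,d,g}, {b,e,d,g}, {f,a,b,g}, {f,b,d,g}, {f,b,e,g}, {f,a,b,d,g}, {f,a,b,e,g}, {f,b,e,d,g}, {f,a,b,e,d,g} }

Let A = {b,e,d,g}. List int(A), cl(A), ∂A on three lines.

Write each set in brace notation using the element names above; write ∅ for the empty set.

opens ⊆ A: ∅, {g}, {d,g}, {b,g}, {b,e,g}, {b,d,g}, {b,e,d,g}; union → int = {b,e,d,g}
complement {f,a}; its interior ∅; cl(A) = X∖∅ = {f,a,b,e,d,g}
boundary = {f,a,b,e,d,g} ∖ {b,e,d,g} = {f,a}

int(A) = {b,e,d,g}
cl(A)  = {f,a,b,e,d,g}
∂A     = {f,a}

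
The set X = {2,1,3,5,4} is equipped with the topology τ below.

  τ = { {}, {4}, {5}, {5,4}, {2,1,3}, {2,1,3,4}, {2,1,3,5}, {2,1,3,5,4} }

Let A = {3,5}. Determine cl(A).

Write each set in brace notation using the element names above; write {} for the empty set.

{2,1,3,5}

closure: X∖int(X∖A) = X∖{4} = {2,1,3,5}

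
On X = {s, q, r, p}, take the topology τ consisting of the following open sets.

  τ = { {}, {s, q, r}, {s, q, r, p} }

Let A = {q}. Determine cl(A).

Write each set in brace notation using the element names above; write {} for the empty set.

cl via duality: int({s, r, p}) = {}, so X∖{} = {s, q, r, p}

{s, q, r, p}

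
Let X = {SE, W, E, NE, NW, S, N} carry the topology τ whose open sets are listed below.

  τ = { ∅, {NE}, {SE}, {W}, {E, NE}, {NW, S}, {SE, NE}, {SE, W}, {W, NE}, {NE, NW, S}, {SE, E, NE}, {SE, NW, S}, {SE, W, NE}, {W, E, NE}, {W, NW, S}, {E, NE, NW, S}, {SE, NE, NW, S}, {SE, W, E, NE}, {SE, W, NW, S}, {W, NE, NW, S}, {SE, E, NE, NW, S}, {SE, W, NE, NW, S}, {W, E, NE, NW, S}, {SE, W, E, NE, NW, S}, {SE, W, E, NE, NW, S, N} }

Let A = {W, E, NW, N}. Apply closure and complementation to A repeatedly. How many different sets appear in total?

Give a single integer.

12

complement {SE, NE, S}; its interior {SE, NE}; cl(A) = X∖{SE, NE} = {W, E, NW, S, N}
With k = closure, c = complement:
  1. A     = {W, E, NW, N}
  2. kA    = {W, E, NW, S, N}
  3. cA    = {SE, NE, S}
  4. ckA   = {SE, NE}
  5. kcA   = {SE, E, NE, NW, S, N}
  6. kckA  = {SE, E, NE, N}
  7. ckcA  = {W}
  8. ckckA = {W, NW, S}
  9. kckcA = {W, N}
  10. kckckA = {W, NW, S, N}
  11. ckckcA = {SE, E, NE, NW, S}
  12. ckckckA = {SE, E, NE}
k, c of each give nothing new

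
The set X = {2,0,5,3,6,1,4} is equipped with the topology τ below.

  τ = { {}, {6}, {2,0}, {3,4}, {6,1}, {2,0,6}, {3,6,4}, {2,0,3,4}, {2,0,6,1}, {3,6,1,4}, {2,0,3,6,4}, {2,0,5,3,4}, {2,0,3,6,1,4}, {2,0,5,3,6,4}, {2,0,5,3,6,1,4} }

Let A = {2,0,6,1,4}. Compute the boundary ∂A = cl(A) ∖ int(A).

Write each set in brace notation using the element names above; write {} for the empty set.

opens ⊆ A: {}, {6}, {6,1}, {2,0}, {2,0,6}, {2,0,6,1}; union → int = {2,0,6,1}
complement {5,3}; its interior {}; cl(A) = X∖{} = {2,0,5,3,6,1,4}
boundary = {2,0,5,3,6,1,4} ∖ {2,0,6,1} = {5,3,4}

{5,3,4}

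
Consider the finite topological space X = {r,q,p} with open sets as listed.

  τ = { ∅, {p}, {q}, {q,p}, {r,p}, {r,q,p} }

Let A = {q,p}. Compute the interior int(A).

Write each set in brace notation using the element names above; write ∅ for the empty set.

open subsets of A: ∅, {q}, {p}, {q,p}; so int(A) = {q,p}

{q,p}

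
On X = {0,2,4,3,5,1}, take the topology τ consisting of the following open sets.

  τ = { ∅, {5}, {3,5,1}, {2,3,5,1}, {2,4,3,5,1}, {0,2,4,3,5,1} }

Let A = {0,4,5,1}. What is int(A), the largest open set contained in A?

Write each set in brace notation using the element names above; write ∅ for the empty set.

{5}

opens ⊆ A: ∅, {5}; union → int = {5}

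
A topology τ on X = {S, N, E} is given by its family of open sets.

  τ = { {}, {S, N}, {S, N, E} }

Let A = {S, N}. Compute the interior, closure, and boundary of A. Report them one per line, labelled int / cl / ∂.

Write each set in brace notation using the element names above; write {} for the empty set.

opens ⊆ A: {}, {S, N}; union → int = {S, N}
complement {E}; its interior {}; cl(A) = X∖{} = {S, N, E}
boundary = {S, N, E} ∖ {S, N} = {E}

int(A) = {S, N}
cl(A)  = {S, N, E}
∂A     = {E}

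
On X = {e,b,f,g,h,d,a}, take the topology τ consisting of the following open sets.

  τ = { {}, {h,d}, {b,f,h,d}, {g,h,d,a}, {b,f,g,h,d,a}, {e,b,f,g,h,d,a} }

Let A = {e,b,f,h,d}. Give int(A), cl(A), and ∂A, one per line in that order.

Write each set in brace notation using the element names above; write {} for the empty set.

int(A) = {b,f,h,d}
cl(A)  = {e,b,f,g,h,d,a}
∂A     = {e,g,a}

open subsets of A: {}, {h,d}, {b,f,h,d}; so int(A) = {b,f,h,d}
closure: X∖int(X∖A) = X∖{} = {e,b,f,g,h,d,a}
∂A = {e,b,f,g,h,d,a} minus {b,f,h,d} = {e,g,a}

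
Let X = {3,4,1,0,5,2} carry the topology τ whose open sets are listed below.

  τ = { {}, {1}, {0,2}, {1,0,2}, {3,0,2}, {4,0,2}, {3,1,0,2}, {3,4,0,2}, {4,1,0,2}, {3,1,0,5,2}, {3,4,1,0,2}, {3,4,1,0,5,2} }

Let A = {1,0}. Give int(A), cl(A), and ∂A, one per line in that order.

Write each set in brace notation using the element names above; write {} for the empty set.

opens ⊆ A: {}, {1}; union → int = {1}
complement {3,4,5,2}; its interior {}; cl(A) = X∖{} = {3,4,1,0,5,2}
boundary = {3,4,1,0,5,2} ∖ {1} = {3,4,0,5,2}

int(A) = {1}
cl(A)  = {3,4,1,0,5,2}
∂A     = {3,4,0,5,2}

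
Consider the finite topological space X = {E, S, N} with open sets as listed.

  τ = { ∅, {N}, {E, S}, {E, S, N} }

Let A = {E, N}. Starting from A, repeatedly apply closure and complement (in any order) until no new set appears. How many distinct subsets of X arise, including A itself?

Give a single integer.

6

complement {S}; its interior ∅; cl(A) = X∖∅ = {E, S, N}
With k = closure, c = complement:
  1. A     = {E, N}
  2. kA    = {E, S, N}
  3. cA    = {S}
  4. ckA   = ∅
  5. kcA   = {E, S}
  6. ckcA  = {N}
k, c of each give nothing new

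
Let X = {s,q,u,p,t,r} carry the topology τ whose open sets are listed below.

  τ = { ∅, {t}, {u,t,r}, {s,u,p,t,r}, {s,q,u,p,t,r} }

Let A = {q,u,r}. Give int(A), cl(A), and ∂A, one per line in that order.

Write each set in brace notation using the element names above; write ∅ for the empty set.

int(A) = ∅
cl(A)  = {s,q,u,p,r}
∂A     = {s,q,u,p,r}

opens ⊆ A: ∅; union → int = ∅
complement {s,p,t}; its interior {t}; cl(A) = X∖{t} = {s,q,u,p,r}
boundary = {s,q,u,p,r} ∖ ∅ = {s,q,u,p,r}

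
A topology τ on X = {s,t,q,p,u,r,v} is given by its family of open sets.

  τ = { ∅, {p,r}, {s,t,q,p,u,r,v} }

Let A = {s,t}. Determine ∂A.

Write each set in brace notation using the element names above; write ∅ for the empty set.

{s,t,q,u,v}

open subsets of A: ∅; so int(A) = ∅
closure: X∖int(X∖A) = X∖{p,r} = {s,t,q,u,v}
∂A = {s,t,q,u,v} minus ∅ = {s,t,q,u,v}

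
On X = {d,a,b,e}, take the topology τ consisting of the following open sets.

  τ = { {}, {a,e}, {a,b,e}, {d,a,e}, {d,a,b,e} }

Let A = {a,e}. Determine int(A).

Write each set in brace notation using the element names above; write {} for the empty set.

{a,e}

U open, U⊆A: {}, {a,e}. int(A) = ⋃ = {a,e}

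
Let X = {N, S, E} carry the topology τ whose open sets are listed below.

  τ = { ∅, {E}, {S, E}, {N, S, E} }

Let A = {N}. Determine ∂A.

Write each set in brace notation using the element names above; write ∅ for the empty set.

open subsets of A: ∅; so int(A) = ∅
closure: X∖int(X∖A) = X∖{S, E} = {N}
∂A = {N} minus ∅ = {N}

{N}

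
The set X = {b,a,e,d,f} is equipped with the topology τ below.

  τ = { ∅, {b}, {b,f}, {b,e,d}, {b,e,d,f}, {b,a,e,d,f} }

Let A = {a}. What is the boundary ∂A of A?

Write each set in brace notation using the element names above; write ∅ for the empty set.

{a}

open subsets of A: ∅; so int(A) = ∅
closure: X∖int(X∖A) = X∖{b,e,d,f} = {a}
∂A = {a} minus ∅ = {a}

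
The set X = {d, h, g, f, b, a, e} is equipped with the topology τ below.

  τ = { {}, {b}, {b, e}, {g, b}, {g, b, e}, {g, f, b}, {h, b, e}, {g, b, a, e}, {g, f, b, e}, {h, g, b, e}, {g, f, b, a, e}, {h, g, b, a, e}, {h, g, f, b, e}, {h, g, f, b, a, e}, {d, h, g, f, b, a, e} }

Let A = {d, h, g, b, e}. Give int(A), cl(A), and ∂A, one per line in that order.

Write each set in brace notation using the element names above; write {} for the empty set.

open subsets of A: {}, {b}, {g, b}, {b, e}, {h, b, e}, {g, b, e}, {h, g, b, e}; so int(A) = {h, g, b, e}
closure: X∖int(X∖A) = X∖{} = {d, h, g, f, b, a, e}
∂A = {d, h, g, f, b, a, e} minus {h, g, b, e} = {d, f, a}

int(A) = {h, g, b, e}
cl(A)  = {d, h, g, f, b, a, e}
∂A     = {d, f, a}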